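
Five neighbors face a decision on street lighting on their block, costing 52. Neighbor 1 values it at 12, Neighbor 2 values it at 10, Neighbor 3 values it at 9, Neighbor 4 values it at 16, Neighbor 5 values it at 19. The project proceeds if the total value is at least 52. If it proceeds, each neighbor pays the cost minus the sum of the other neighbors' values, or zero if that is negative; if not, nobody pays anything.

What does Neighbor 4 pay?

Total value 66 ≥ cost 52, so the project is built.
The other neighbors' values sum to 50.
Cost minus that sum is 52 - 50 = 2.

2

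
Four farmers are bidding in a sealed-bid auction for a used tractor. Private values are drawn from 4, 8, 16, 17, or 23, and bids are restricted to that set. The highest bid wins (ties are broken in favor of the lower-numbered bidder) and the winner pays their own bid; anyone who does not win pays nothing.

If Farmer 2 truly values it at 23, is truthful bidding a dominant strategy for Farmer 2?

No

Consider the case where Farmer 1 bids 4, Farmer 3 bids 4 and Farmer 4 bids 4.
Truthful bid 23: wins, pays 23, utility 23 - 23 = 0.
Bid 8 instead: wins, pays 8, utility 23 - 8 = 15.
Since 15 > 0, bidding 8 is strictly better here, so truthful bidding is not dominant.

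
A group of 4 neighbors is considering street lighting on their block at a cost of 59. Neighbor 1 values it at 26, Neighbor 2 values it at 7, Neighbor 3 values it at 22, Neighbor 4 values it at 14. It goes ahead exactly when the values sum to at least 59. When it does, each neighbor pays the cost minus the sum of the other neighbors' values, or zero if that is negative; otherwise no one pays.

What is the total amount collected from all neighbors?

Total value 69 ≥ cost 59, so it is built.
Neighbor 1: others sum to 43; max(0, 59 - 43) = 16.
Neighbor 2: others sum to 62; max(0, 59 - 62) = 0.
Neighbor 3: others sum to 47; max(0, 59 - 47) = 12.
Neighbor 4: others sum to 55; max(0, 59 - 55) = 4.
Total collected = 16 + 0 + 12 + 4 = 32.

32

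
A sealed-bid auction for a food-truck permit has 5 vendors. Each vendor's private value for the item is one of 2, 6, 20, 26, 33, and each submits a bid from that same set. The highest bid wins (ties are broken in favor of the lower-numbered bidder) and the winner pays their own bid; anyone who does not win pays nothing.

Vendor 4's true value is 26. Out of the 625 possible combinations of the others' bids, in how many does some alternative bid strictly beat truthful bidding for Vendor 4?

24

Others bid (2, 2, 2, 2): truth gives 0; bid 6 gives 20 > 0. Violating.
Others bid (2, 2, 2, 6): truth gives 0; bid 6 gives 20 > 0. Violating.
Others bid (2, 2, 2, 20): truth gives 0; bid 20 gives 6 > 0. Violating.
Others bid (2, 2, 6, 2): truth gives 0; bid 20 gives 6 > 0. Violating.
Others bid (2, 2, 2, 26): truth gives 0; no alternative beats it.
Others bid (2, 2, 2, 33): truth gives 0; no alternative beats it.
(Checking all 625 profiles: 24 have a profitable deviation, 601 do not.)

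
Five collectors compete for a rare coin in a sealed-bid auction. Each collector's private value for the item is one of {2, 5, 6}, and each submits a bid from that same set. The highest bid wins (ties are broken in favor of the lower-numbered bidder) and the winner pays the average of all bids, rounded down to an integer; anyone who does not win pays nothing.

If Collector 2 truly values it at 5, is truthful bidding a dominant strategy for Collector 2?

No

Consider the case where Collector 1 bids 2, Collector 3 bids 2, Collector 4 bids 2 and Collector 5 bids 6.
Truthful bid 5: loses, pays 0, utility 0.
Bid 6 instead: wins, pays 3, utility 5 - 3 = 2.
Since 2 > 0, bidding 6 is strictly better here, so truthful bidding is not dominant.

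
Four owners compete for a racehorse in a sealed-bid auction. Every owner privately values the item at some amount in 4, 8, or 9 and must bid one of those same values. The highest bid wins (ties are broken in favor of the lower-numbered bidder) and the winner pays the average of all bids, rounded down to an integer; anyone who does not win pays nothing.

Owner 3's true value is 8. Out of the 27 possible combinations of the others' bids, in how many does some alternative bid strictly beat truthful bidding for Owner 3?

8

Others bid (4, 4, 9): truth gives 0; bid 9 gives 2 > 0. Violating.
Others bid (4, 8, 4): truth gives 0; bid 9 gives 2 > 0. Violating.
Others bid (4, 8, 8): truth gives 0; bid 9 gives 1 > 0. Violating.
Others bid (4, 8, 9): truth gives 0; bid 9 gives 1 > 0. Violating.
Others bid (4, 4, 4): truth gives 3; no alternative beats it.
Others bid (4, 4, 8): truth gives 2; no alternative beats it.
(Checking all 27 profiles: 8 have a profitable deviation, 19 do not.)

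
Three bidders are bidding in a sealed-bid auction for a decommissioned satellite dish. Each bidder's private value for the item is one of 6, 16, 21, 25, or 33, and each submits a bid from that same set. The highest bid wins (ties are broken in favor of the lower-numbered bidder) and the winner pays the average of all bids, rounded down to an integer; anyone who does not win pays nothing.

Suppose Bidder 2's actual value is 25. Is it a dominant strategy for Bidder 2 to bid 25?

Consider the case where Bidder 1 bids 6 and Bidder 3 bids 6.
Truthful bid 25: wins, pays 12, utility 25 - 12 = 13.
Bid 16 instead: wins, pays 9, utility 25 - 9 = 16.
Since 16 > 13, bidding 16 is strictly better here, so truthful bidding is not dominant.

No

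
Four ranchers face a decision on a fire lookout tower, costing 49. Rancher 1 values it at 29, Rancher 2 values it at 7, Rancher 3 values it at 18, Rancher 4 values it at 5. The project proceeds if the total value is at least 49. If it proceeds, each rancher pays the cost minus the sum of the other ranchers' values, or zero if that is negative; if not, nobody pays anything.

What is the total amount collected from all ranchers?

27

Total value 59 ≥ cost 49, so it is built.
Rancher 1: others sum to 30; max(0, 49 - 30) = 19.
Rancher 2: others sum to 52; max(0, 49 - 52) = 0.
Rancher 3: others sum to 41; max(0, 49 - 41) = 8.
Rancher 4: others sum to 54; max(0, 49 - 54) = 0.
Total collected = 19 + 0 + 8 + 0 = 27.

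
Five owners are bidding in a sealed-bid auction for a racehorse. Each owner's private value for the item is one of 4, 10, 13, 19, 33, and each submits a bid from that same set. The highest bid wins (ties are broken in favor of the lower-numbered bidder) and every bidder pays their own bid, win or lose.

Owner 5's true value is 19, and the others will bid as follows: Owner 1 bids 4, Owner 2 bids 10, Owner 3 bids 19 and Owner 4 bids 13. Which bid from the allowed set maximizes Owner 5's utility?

4

Bid 4: loses but pays 4, utility -4.
Bid 10: loses but pays 10, utility -10.
Bid 13: loses but pays 13, utility -13.
Bid 19: loses but pays 19, utility -19.
Bid 33: wins, pays 33, utility 19 - 33 = -14.
The best choice is 4 with utility -4.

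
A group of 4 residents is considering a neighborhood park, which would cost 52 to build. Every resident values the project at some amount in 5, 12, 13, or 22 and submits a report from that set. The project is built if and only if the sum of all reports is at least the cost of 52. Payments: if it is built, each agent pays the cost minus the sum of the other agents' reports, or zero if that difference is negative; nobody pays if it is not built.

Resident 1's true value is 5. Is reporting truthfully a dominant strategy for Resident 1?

Check each profile of the others' reports and compare truth against every alternative report.
Others report (5, 13, 22): truth gives 0, best alternative gives -7.
Others report (5, 22, 13): truth gives 0, best alternative gives -7.
Others report (13, 5, 22): truth gives 0, best alternative gives -7.
Others report (13, 22, 5): truth gives 0, best alternative gives -7.
Others report (22, 5, 13): truth gives 0, best alternative gives -7.
Others report (22, 13, 5): truth gives 0, best alternative gives -7.
(Remaining 58 profiles checked similarly; truth is weakly best in each.)
In every case the truthful report is at least as good as any alternative, so it is a dominant strategy.

Yes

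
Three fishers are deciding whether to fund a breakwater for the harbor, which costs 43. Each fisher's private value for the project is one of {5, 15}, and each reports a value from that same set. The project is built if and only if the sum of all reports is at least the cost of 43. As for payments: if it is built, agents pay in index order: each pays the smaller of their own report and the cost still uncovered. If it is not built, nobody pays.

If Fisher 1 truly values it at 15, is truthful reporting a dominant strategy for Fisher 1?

Check each profile of the others' reports and compare truth against every alternative report.
Others report (5, 5): truth gives 0, best alternative gives 0.
Others report (5, 15): truth gives 0, best alternative gives 0.
Others report (15, 5): truth gives 0, best alternative gives 0.
Others report (15, 15): truth gives 0, best alternative gives 0.
In every case the truthful report is at least as good as any alternative, so it is a dominant strategy.

Yes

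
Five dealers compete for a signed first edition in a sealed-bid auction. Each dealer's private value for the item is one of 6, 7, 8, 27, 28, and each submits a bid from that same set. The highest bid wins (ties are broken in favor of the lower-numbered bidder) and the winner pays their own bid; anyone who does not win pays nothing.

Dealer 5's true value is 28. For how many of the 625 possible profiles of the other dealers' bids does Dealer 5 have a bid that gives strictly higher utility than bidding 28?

81

Others bid (6, 6, 6, 6): truth gives 0; bid 7 gives 21 > 0. Violating.
Others bid (6, 6, 6, 7): truth gives 0; bid 8 gives 20 > 0. Violating.
Others bid (6, 6, 6, 8): truth gives 0; bid 27 gives 1 > 0. Violating.
Others bid (6, 6, 7, 6): truth gives 0; bid 8 gives 20 > 0. Violating.
Others bid (6, 6, 6, 27): truth gives 0; no alternative beats it.
Others bid (6, 6, 6, 28): truth gives 0; no alternative beats it.
(Checking all 625 profiles: 81 have a profitable deviation, 544 do not.)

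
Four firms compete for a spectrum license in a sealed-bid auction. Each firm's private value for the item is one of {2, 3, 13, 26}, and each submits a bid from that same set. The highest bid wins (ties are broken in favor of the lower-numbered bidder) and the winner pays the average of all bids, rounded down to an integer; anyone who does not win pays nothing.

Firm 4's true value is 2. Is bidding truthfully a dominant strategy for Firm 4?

Check each profile of the others' bids and compare truth against every alternative bid.
Others bid (2, 2, 2): truth gives 0, best alternative gives 0.
Others bid (2, 2, 3): truth gives 0, best alternative gives 0.
Others bid (2, 2, 13): truth gives 0, best alternative gives 0.
Others bid (2, 2, 26): truth gives 0, best alternative gives 0.
Others bid (2, 3, 2): truth gives 0, best alternative gives 0.
Others bid (2, 3, 3): truth gives 0, best alternative gives 0.
(Remaining 58 profiles checked similarly; truth is weakly best in each.)
In every case the truthful bid is at least as good as any alternative, so it is a dominant strategy.

Yes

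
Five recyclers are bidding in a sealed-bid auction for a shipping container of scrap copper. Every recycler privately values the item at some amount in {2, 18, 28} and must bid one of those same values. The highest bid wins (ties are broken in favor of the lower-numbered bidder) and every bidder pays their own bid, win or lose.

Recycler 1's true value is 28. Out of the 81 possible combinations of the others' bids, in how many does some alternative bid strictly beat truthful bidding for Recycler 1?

Others bid (2, 2, 2, 2): truth gives 0; bid 2 gives 26 > 0. Violating.
Others bid (2, 2, 2, 18): truth gives 0; bid 18 gives 10 > 0. Violating.
Others bid (2, 2, 18, 2): truth gives 0; bid 18 gives 10 > 0. Violating.
Others bid (2, 2, 18, 18): truth gives 0; bid 18 gives 10 > 0. Violating.
Others bid (2, 2, 2, 28): truth gives 0; no alternative beats it.
Others bid (2, 2, 18, 28): truth gives 0; no alternative beats it.
(Checking all 81 profiles: 16 have a profitable deviation, 65 do not.)

16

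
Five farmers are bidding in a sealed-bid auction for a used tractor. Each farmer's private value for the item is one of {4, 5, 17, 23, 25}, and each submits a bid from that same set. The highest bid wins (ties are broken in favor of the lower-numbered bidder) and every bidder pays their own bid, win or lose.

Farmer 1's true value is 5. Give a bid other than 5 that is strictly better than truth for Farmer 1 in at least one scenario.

Suppose Farmer 2 bids 4, Farmer 3 bids 4, Farmer 4 bids 4 and Farmer 5 bids 4.
Bid 5: wins, pays 5, utility 5 - 5 = 0.
Bid 4: wins, pays 4, utility 5 - 4 = 1.
So bidding 4 beats truth here (1 > 0).

4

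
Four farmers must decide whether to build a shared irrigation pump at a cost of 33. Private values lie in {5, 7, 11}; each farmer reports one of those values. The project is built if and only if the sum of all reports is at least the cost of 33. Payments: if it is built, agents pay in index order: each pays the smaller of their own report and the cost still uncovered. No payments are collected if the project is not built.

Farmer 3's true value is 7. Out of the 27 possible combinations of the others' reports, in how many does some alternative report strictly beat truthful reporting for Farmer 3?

4

Others report (7, 11, 11): truth gives 0; report 5 gives 2 > 0. Violating.
Others report (11, 7, 11): truth gives 0; report 5 gives 2 > 0. Violating.
Others report (11, 11, 7): truth gives 0; report 5 gives 2 > 0. Violating.
Others report (11, 11, 11): truth gives 0; report 5 gives 2 > 0. Violating.
Others report (5, 5, 5): truth gives 0; no alternative beats it.
Others report (5, 5, 7): truth gives 0; no alternative beats it.
(Checking all 27 profiles: 4 have a profitable deviation, 23 do not.)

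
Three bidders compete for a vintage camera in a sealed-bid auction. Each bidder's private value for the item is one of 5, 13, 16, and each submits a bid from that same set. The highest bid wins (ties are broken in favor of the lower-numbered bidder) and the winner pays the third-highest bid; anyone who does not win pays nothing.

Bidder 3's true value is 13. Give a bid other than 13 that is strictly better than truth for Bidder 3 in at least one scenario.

16

Suppose Bidder 1 bids 5 and Bidder 2 bids 13.
Bid 13: loses, pays 0, utility 0.
Bid 16: wins, pays 5, utility 13 - 5 = 8.
So bidding 16 beats truth here (8 > 0).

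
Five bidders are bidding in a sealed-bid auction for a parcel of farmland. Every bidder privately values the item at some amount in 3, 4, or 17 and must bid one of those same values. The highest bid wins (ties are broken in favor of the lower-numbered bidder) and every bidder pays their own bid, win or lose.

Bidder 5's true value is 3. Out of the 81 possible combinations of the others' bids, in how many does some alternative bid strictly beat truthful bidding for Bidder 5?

1

Others bid (3, 3, 3, 3): truth gives -3; bid 4 gives -1 > -3. Violating.
Others bid (3, 3, 3, 4): truth gives -3; no alternative beats it.
Others bid (3, 3, 3, 17): truth gives -3; no alternative beats it.
(Checking all 81 profiles: 1 has a profitable deviation, 80 do not.)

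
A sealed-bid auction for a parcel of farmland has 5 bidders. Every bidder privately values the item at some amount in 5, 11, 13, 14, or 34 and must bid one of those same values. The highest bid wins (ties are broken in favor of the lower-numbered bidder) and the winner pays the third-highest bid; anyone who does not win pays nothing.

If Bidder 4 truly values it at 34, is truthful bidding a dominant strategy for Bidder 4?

Check each profile of the others' bids and compare truth against every alternative bid.
Others bid (5, 5, 5, 34): truth gives 29, best alternative gives 0.
Others bid (5, 5, 14, 5): truth gives 29, best alternative gives 0.
Others bid (5, 14, 5, 5): truth gives 29, best alternative gives 0.
Others bid (14, 5, 5, 5): truth gives 29, best alternative gives 0.
Others bid (5, 5, 11, 34): truth gives 23, best alternative gives 0.
Others bid (5, 5, 14, 11): truth gives 23, best alternative gives 0.
(Remaining 619 profiles checked similarly; truth is weakly best in each.)
In every case the truthful bid is at least as good as any alternative, so it is a dominant strategy.

Yes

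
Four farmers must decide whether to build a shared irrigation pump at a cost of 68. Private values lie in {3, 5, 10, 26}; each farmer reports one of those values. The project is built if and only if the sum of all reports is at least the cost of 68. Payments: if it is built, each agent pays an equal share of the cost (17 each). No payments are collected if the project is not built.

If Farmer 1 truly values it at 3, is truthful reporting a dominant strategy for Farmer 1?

Yes

Check each profile of the others' reports and compare truth against every alternative report.
Others report (26, 26, 26): truth gives -14, best alternative gives -14.
Others report (3, 3, 3): truth gives 0, best alternative gives 0.
Others report (3, 3, 5): truth gives 0, best alternative gives 0.
Others report (3, 3, 10): truth gives 0, best alternative gives 0.
Others report (3, 3, 26): truth gives 0, best alternative gives 0.
Others report (3, 5, 3): truth gives 0, best alternative gives 0.
(Remaining 58 profiles checked similarly; truth is weakly best in each.)
In every case the truthful report is at least as good as any alternative, so it is a dominant strategy.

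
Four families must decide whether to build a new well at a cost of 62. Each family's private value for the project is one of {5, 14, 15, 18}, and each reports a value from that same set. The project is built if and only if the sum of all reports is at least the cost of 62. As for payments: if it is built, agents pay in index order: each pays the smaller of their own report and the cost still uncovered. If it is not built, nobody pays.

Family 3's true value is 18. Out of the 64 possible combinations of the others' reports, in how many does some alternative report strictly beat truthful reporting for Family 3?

16

Others report (14, 15, 18): truth gives 0; report 15 gives 3 > 0. Violating.
Others report (14, 18, 15): truth gives 0; report 15 gives 3 > 0. Violating.
Others report (14, 18, 18): truth gives 0; report 14 gives 4 > 0. Violating.
Others report (15, 14, 18): truth gives 0; report 15 gives 3 > 0. Violating.
Others report (5, 5, 5): truth gives 0; no alternative beats it.
Others report (5, 5, 14): truth gives 0; no alternative beats it.
(Checking all 64 profiles: 16 have a profitable deviation, 48 do not.)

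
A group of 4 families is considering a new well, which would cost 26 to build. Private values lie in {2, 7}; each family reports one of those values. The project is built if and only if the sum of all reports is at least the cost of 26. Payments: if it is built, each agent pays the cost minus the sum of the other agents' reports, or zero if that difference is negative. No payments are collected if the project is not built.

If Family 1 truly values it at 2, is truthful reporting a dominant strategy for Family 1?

Yes

Check each profile of the others' reports and compare truth against every alternative report.
Others report (7, 7, 7): truth gives 0, best alternative gives -3.
Others report (2, 2, 2): truth gives 0, best alternative gives 0.
Others report (2, 2, 7): truth gives 0, best alternative gives 0.
Others report (2, 7, 2): truth gives 0, best alternative gives 0.
Others report (2, 7, 7): truth gives 0, best alternative gives 0.
Others report (7, 2, 2): truth gives 0, best alternative gives 0.
(Remaining 2 profiles checked similarly; truth is weakly best in each.)
In every case the truthful report is at least as good as any alternative, so it is a dominant strategy.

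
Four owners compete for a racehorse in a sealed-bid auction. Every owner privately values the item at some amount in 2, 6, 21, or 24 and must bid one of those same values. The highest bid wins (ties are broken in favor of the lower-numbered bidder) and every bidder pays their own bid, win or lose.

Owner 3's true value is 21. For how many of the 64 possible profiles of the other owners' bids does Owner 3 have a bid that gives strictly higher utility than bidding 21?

Others bid (2, 2, 2): truth gives 0; bid 6 gives 15 > 0. Violating.
Others bid (2, 2, 6): truth gives 0; bid 6 gives 15 > 0. Violating.
Others bid (2, 2, 24): truth gives -21; bid 2 gives -2 > -21. Violating.
Others bid (2, 6, 24): truth gives -21; bid 2 gives -2 > -21. Violating.
Others bid (2, 2, 21): truth gives 0; no alternative beats it.
Others bid (2, 6, 2): truth gives 0; no alternative beats it.
(Checking all 64 profiles: 54 have a profitable deviation, 10 do not.)

54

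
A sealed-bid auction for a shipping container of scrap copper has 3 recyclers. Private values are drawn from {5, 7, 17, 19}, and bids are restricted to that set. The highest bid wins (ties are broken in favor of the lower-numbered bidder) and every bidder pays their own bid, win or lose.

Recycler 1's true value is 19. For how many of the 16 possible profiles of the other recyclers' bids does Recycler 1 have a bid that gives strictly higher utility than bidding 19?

Others bid (5, 5): truth gives 0; bid 5 gives 14 > 0. Violating.
Others bid (5, 7): truth gives 0; bid 7 gives 12 > 0. Violating.
Others bid (5, 17): truth gives 0; bid 17 gives 2 > 0. Violating.
Others bid (7, 5): truth gives 0; bid 7 gives 12 > 0. Violating.
Others bid (5, 19): truth gives 0; no alternative beats it.
Others bid (7, 19): truth gives 0; no alternative beats it.
(Checking all 16 profiles: 9 have a profitable deviation, 7 do not.)

9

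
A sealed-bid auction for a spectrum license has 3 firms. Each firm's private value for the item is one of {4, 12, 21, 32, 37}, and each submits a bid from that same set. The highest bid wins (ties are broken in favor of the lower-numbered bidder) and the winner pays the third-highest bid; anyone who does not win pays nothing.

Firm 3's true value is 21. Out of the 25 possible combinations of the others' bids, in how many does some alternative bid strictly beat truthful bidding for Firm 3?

8

Others bid (4, 21): truth gives 0; bid 32 gives 17 > 0. Violating.
Others bid (4, 32): truth gives 0; bid 37 gives 17 > 0. Violating.
Others bid (12, 21): truth gives 0; bid 32 gives 9 > 0. Violating.
Others bid (12, 32): truth gives 0; bid 37 gives 9 > 0. Violating.
Others bid (4, 4): truth gives 17; no alternative beats it.
Others bid (4, 12): truth gives 17; no alternative beats it.
(Checking all 25 profiles: 8 have a profitable deviation, 17 do not.)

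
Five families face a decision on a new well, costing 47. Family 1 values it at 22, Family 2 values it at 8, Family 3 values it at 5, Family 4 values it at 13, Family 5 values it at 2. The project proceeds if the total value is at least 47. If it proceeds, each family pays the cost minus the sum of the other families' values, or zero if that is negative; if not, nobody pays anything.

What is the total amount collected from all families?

Total value 50 ≥ cost 47, so it is built.
Family 1: others sum to 28; max(0, 47 - 28) = 19.
Family 2: others sum to 42; max(0, 47 - 42) = 5.
Family 3: others sum to 45; max(0, 47 - 45) = 2.
Family 4: others sum to 37; max(0, 47 - 37) = 10.
Family 5: others sum to 48; max(0, 47 - 48) = 0.
Total collected = 19 + 5 + 2 + 10 + 0 = 36.

36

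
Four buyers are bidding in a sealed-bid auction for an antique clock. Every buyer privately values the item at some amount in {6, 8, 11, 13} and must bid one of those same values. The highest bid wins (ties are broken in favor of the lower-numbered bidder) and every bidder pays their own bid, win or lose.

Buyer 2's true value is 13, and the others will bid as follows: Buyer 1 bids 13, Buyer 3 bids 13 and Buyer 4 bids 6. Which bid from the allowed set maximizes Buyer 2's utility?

6

Bid 6: loses but pays 6, utility -6.
Bid 8: loses but pays 8, utility -8.
Bid 11: loses but pays 11, utility -11.
Bid 13: loses but pays 13, utility -13.
The best choice is 6 with utility -6.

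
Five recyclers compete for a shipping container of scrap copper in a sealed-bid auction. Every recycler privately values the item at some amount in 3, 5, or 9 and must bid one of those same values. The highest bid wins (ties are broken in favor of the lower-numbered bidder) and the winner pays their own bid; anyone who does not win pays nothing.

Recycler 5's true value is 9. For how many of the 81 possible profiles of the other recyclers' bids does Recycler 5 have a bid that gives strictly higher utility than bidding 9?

1

Others bid (3, 3, 3, 3): truth gives 0; bid 5 gives 4 > 0. Violating.
Others bid (3, 3, 3, 5): truth gives 0; no alternative beats it.
Others bid (3, 3, 3, 9): truth gives 0; no alternative beats it.
(Checking all 81 profiles: 1 has a profitable deviation, 80 do not.)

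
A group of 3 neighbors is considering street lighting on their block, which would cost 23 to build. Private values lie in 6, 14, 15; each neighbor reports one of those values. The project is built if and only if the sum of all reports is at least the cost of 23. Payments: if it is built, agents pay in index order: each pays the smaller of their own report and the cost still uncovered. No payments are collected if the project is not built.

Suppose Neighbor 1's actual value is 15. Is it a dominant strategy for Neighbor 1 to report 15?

No

Consider the case where Neighbor 2 reports 6 and Neighbor 3 reports 6.
Truthful report 15: project built, pays 15, utility 15 - 15 = 0.
Report 14 instead: project built, pays 14, utility 15 - 14 = 1.
Since 1 > 0, reporting 14 is strictly better here, so truthful reporting is not dominant.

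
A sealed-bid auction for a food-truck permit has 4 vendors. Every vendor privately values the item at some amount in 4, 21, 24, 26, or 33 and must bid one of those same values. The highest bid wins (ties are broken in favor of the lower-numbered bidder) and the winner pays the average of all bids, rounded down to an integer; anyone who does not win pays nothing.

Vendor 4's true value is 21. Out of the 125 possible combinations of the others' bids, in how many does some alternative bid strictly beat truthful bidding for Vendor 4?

Others bid (4, 4, 21): truth gives 0; bid 24 gives 8 > 0. Violating.
Others bid (4, 4, 24): truth gives 0; bid 26 gives 7 > 0. Violating.
Others bid (4, 4, 26): truth gives 0; bid 33 gives 5 > 0. Violating.
Others bid (4, 21, 4): truth gives 0; bid 24 gives 8 > 0. Violating.
Others bid (4, 4, 4): truth gives 13; no alternative beats it.
Others bid (4, 4, 33): truth gives 0; no alternative beats it.
(Checking all 125 profiles: 21 have a profitable deviation, 104 do not.)

21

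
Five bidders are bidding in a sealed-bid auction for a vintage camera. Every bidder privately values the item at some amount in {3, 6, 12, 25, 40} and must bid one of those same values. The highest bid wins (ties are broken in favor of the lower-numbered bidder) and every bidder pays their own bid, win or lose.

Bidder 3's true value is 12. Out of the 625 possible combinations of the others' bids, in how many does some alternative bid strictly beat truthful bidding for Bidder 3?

Others bid (3, 3, 3, 3): truth gives 0; bid 6 gives 6 > 0. Violating.
Others bid (3, 3, 3, 6): truth gives 0; bid 6 gives 6 > 0. Violating.
Others bid (3, 3, 3, 25): truth gives -12; bid 3 gives -3 > -12. Violating.
Others bid (3, 3, 3, 40): truth gives -12; bid 3 gives -3 > -12. Violating.
Others bid (3, 3, 3, 12): truth gives 0; no alternative beats it.
Others bid (3, 3, 6, 12): truth gives 0; no alternative beats it.
(Checking all 625 profiles: 593 have a profitable deviation, 32 do not.)

593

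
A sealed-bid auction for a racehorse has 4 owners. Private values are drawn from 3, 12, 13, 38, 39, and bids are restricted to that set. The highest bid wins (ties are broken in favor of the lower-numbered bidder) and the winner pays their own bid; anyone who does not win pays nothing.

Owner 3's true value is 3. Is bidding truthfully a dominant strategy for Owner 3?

Check each profile of the others' bids and compare truth against every alternative bid.
Others bid (3, 3, 3): truth gives 0, best alternative gives -9.
Others bid (3, 3, 12): truth gives 0, best alternative gives -9.
Others bid (3, 3, 13): truth gives 0, best alternative gives 0.
Others bid (3, 3, 38): truth gives 0, best alternative gives 0.
Others bid (3, 3, 39): truth gives 0, best alternative gives 0.
Others bid (3, 12, 3): truth gives 0, best alternative gives 0.
(Remaining 119 profiles checked similarly; truth is weakly best in each.)
In every case the truthful bid is at least as good as any alternative, so it is a dominant strategy.

Yes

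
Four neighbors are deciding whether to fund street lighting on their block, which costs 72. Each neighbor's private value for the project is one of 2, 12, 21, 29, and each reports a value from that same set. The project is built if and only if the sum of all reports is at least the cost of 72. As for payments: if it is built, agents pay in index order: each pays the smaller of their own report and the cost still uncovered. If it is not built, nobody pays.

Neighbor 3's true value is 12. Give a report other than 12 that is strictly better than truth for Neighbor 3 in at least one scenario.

2

Suppose Neighbor 1 reports 12, Neighbor 2 reports 29 and Neighbor 4 reports 29.
Report 12: project built, pays 12, utility 12 - 12 = 0.
Report 2: project built, pays 2, utility 12 - 2 = 10.
So reporting 2 beats truth here (10 > 0).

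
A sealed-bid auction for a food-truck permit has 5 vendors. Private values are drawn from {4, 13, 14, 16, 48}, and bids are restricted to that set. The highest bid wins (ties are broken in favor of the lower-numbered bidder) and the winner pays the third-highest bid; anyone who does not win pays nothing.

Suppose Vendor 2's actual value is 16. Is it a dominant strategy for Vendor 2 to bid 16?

Consider the case where Vendor 1 bids 4, Vendor 3 bids 4, Vendor 4 bids 4 and Vendor 5 bids 48.
Truthful bid 16: loses, pays 0, utility 0.
Bid 48 instead: wins, pays 4, utility 16 - 4 = 12.
Since 12 > 0, bidding 48 is strictly better here, so truthful bidding is not dominant.

No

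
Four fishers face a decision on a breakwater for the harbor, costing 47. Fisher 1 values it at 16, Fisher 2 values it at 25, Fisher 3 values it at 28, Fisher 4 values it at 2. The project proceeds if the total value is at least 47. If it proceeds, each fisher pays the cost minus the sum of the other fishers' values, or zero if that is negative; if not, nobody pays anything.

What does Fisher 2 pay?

Total value 71 ≥ cost 47, so the project is built.
The other fishers' values sum to 46.
Cost minus that sum is 47 - 46 = 1.

1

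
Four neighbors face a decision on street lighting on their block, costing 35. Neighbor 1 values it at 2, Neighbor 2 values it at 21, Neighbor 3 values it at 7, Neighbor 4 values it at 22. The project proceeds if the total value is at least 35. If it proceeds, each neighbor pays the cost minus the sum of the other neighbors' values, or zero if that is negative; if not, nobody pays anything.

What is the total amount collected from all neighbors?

9

Total value 52 ≥ cost 35, so it is built.
Neighbor 1: others sum to 50; max(0, 35 - 50) = 0.
Neighbor 2: others sum to 31; max(0, 35 - 31) = 4.
Neighbor 3: others sum to 45; max(0, 35 - 45) = 0.
Neighbor 4: others sum to 30; max(0, 35 - 30) = 5.
Total collected = 0 + 4 + 0 + 5 = 9.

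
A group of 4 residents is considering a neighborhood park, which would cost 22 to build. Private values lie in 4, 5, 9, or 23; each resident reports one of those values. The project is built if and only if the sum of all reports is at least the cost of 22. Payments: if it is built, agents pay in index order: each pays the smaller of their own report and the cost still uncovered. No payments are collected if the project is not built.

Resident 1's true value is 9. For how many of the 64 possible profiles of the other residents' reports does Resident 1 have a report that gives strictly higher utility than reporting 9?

Others report (4, 4, 9): truth gives 0; report 5 gives 4 > 0. Violating.
Others report (4, 4, 23): truth gives 0; report 4 gives 5 > 0. Violating.
Others report (4, 5, 9): truth gives 0; report 4 gives 5 > 0. Violating.
Others report (4, 5, 23): truth gives 0; report 4 gives 5 > 0. Violating.
Others report (4, 4, 4): truth gives 0; no alternative beats it.
Others report (4, 4, 5): truth gives 0; no alternative beats it.
(Checking all 64 profiles: 56 have a profitable deviation, 8 do not.)

56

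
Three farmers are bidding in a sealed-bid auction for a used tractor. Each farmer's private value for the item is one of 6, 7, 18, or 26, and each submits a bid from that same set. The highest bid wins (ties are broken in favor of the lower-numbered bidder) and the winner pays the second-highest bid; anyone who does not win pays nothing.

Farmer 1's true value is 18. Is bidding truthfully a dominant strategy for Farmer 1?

Yes

Check each profile of the others' bids and compare truth against every alternative bid.
Others bid (6, 6): truth gives 12, best alternative gives 12.
Others bid (6, 7): truth gives 11, best alternative gives 11.
Others bid (7, 6): truth gives 11, best alternative gives 11.
Others bid (7, 7): truth gives 11, best alternative gives 11.
Others bid (6, 18): truth gives 0, best alternative gives 0.
Others bid (6, 26): truth gives 0, best alternative gives 0.
(Remaining 10 profiles checked similarly; truth is weakly best in each.)
In every case the truthful bid is at least as good as any alternative, so it is a dominant strategy.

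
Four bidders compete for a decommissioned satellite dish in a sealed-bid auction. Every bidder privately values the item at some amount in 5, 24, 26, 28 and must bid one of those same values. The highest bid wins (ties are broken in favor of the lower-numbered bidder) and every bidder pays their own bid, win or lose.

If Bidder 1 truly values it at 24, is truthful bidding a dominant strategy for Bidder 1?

Consider the case where Bidder 2 bids 5, Bidder 3 bids 5 and Bidder 4 bids 5.
Truthful bid 24: wins, pays 24, utility 24 - 24 = 0.
Bid 5 instead: wins, pays 5, utility 24 - 5 = 19.
Since 19 > 0, bidding 5 is strictly better here, so truthful bidding is not dominant.

No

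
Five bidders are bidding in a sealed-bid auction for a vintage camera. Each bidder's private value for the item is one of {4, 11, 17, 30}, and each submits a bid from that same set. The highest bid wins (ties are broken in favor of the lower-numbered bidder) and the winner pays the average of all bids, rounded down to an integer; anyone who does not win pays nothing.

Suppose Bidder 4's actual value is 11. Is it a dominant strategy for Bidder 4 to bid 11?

No

Consider the case where Bidder 1 bids 4, Bidder 2 bids 4, Bidder 3 bids 4 and Bidder 5 bids 17.
Truthful bid 11: loses, pays 0, utility 0.
Bid 17 instead: wins, pays 9, utility 11 - 9 = 2.
Since 2 > 0, bidding 17 is strictly better here, so truthful bidding is not dominant.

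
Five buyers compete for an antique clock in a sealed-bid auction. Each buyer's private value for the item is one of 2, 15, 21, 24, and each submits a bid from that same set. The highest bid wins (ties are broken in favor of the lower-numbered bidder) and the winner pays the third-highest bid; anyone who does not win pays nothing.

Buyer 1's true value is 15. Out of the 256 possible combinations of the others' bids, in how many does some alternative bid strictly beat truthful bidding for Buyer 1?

Others bid (2, 2, 2, 21): truth gives 0; bid 21 gives 13 > 0. Violating.
Others bid (2, 2, 2, 24): truth gives 0; bid 24 gives 13 > 0. Violating.
Others bid (2, 2, 21, 2): truth gives 0; bid 21 gives 13 > 0. Violating.
Others bid (2, 2, 24, 2): truth gives 0; bid 24 gives 13 > 0. Violating.
Others bid (2, 2, 2, 2): truth gives 13; no alternative beats it.
Others bid (2, 2, 2, 15): truth gives 13; no alternative beats it.
(Checking all 256 profiles: 8 have a profitable deviation, 248 do not.)

8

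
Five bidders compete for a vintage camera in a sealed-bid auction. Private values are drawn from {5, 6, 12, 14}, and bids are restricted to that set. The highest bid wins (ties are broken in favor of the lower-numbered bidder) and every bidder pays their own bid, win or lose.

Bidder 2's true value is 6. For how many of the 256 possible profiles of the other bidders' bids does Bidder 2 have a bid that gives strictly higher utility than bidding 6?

Others bid (5, 5, 5, 12): truth gives -6; bid 5 gives -5 > -6. Violating.
Others bid (5, 5, 5, 14): truth gives -6; bid 5 gives -5 > -6. Violating.
Others bid (5, 5, 6, 12): truth gives -6; bid 5 gives -5 > -6. Violating.
Others bid (5, 5, 6, 14): truth gives -6; bid 5 gives -5 > -6. Violating.
Others bid (5, 5, 5, 5): truth gives 0; no alternative beats it.
Others bid (5, 5, 5, 6): truth gives 0; no alternative beats it.
(Checking all 256 profiles: 248 have a profitable deviation, 8 do not.)

248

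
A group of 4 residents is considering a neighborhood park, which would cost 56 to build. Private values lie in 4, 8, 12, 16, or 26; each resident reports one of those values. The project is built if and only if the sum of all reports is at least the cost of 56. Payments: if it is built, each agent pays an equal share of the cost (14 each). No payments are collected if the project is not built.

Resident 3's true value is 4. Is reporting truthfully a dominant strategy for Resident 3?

Check each profile of the others' reports and compare truth against every alternative report.
Others report (8, 16, 26): truth gives 0, best alternative gives -10.
Others report (8, 26, 16): truth gives 0, best alternative gives -10.
Others report (12, 12, 26): truth gives 0, best alternative gives -10.
Others report (12, 26, 12): truth gives 0, best alternative gives -10.
Others report (16, 8, 26): truth gives 0, best alternative gives -10.
Others report (16, 16, 16): truth gives 0, best alternative gives -10.
(Remaining 119 profiles checked similarly; truth is weakly best in each.)
In every case the truthful report is at least as good as any alternative, so it is a dominant strategy.

Yes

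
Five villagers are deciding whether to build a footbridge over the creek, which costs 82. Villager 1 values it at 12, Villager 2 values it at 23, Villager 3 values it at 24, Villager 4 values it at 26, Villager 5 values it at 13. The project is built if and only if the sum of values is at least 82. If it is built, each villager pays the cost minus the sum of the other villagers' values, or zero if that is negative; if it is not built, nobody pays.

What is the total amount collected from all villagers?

25

Total value 98 ≥ cost 82, so it is built.
Villager 1: others sum to 86; max(0, 82 - 86) = 0.
Villager 2: others sum to 75; max(0, 82 - 75) = 7.
Villager 3: others sum to 74; max(0, 82 - 74) = 8.
Villager 4: others sum to 72; max(0, 82 - 72) = 10.
Villager 5: others sum to 85; max(0, 82 - 85) = 0.
Total collected = 0 + 7 + 8 + 10 + 0 = 25.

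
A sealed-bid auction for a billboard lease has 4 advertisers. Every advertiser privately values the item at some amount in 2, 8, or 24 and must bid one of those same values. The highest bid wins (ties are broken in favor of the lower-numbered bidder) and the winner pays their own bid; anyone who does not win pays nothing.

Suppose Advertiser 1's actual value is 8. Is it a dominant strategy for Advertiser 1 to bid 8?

No

Consider the case where Advertiser 2 bids 2, Advertiser 3 bids 2 and Advertiser 4 bids 2.
Truthful bid 8: wins, pays 8, utility 8 - 8 = 0.
Bid 2 instead: wins, pays 2, utility 8 - 2 = 6.
Since 6 > 0, bidding 2 is strictly better here, so truthful bidding is not dominant.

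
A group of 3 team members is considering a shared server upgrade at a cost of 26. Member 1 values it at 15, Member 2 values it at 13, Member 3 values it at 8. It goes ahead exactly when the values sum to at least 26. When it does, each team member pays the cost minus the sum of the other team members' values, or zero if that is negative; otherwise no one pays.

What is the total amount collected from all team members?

8

Total value 36 ≥ cost 26, so it is built.
Member 1: others sum to 21; max(0, 26 - 21) = 5.
Member 2: others sum to 23; max(0, 26 - 23) = 3.
Member 3: others sum to 28; max(0, 26 - 28) = 0.
Total collected = 5 + 3 + 0 = 8.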